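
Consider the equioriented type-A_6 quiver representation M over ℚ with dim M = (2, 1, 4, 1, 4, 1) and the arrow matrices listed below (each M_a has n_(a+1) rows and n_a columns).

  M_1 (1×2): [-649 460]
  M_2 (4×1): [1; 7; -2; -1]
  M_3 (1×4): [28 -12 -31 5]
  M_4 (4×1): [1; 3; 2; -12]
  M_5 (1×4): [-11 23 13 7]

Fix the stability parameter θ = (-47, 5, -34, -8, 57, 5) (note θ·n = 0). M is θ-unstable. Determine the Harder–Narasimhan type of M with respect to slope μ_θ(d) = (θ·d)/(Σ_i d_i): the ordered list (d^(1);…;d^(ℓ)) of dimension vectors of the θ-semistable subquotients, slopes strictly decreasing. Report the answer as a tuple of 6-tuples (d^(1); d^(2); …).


Via rank(M_{q-1}∘⋯∘M_p): M ≅ I[1,1], I[1,5], I[3,3]^3, I[5,5]^2, I[5,6].
μ_θ-semistable layers: μ^(1)=57; μ^(2)=31; μ^(3)=-8; μ^(4)=-29/2; μ^(5)=-34; μ^(6)=-47

((0, 0, 0, 0, 3, 0); (0, 0, 0, 0, 1, 1); (0, 0, 0, 1, 0, 0); (0, 1, 1, 0, 0, 0); (0, 0, 3, 0, 0, 0); (2, 0, 0, 0, 0, 0))


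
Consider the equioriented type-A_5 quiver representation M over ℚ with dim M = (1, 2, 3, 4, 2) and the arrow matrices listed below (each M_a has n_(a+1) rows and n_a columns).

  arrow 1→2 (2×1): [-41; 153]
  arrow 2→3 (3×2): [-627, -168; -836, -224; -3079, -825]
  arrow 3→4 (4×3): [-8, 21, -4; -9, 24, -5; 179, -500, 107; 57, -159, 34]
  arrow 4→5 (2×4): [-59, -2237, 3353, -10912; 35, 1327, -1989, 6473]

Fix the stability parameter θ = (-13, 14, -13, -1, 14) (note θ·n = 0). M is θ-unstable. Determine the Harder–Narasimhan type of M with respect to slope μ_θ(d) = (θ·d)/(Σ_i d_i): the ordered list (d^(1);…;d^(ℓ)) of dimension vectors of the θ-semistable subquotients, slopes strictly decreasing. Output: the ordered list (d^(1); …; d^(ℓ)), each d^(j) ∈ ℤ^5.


Barcode: M ≅ I[1,5], I[2,5], I[3,4], I[4,4]. HN layers by μ_θ (4 steps, strictly decreasing):
  μ^(1)=14; μ^(2)=0; μ^(3)=-1; μ^(4)=-13

((0, 0, 0, 0, 2); (0, 2, 2, 2, 0); (0, 0, 0, 2, 0); (1, 0, 1, 0, 0))


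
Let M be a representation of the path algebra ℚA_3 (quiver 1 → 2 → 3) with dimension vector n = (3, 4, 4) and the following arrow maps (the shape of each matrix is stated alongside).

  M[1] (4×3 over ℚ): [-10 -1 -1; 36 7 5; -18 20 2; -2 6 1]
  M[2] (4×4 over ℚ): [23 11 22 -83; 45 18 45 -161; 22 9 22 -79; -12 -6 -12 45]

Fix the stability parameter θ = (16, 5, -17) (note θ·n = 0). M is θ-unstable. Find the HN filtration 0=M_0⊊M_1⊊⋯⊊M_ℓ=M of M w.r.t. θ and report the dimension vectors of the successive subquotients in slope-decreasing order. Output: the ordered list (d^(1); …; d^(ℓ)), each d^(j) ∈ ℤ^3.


Via rank(M_{q-1}∘⋯∘M_p): M ≅ I[1,3]^3, I[2,3].
μ_θ-semistable layers: μ^(1)=4/3; μ^(2)=-6

((3, 3, 3); (0, 1, 1))


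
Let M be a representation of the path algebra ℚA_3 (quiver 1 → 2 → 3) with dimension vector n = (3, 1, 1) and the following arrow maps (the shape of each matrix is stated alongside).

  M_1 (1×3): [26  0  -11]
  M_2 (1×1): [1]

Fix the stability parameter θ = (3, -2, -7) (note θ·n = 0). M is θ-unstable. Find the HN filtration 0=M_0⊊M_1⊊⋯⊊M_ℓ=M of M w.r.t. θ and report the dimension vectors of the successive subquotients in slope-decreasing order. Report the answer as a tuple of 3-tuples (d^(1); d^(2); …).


Barcode: M ≅ I[1,1]^2, I[1,3]. HN layers by μ_θ (2 steps, strictly decreasing):
  μ^(1)=3; μ^(2)=-2

((2, 0, 0); (1, 1, 1))


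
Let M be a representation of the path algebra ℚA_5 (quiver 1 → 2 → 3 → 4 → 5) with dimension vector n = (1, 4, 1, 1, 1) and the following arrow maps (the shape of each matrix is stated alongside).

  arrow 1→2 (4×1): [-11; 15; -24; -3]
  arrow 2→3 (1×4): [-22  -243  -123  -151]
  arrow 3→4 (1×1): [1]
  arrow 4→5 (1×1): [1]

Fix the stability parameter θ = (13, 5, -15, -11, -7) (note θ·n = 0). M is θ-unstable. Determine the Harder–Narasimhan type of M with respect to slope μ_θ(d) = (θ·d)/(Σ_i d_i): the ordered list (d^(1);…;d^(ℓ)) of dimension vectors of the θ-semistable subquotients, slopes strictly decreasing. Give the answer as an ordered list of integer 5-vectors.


Via rank(M_{q-1}∘⋯∘M_p): M ≅ I[1,5], I[2,2]^3.
μ_θ-semistable layers: μ^(1)=5; μ^(2)=-3

((0, 3, 0, 0, 0); (1, 1, 1, 1, 1))


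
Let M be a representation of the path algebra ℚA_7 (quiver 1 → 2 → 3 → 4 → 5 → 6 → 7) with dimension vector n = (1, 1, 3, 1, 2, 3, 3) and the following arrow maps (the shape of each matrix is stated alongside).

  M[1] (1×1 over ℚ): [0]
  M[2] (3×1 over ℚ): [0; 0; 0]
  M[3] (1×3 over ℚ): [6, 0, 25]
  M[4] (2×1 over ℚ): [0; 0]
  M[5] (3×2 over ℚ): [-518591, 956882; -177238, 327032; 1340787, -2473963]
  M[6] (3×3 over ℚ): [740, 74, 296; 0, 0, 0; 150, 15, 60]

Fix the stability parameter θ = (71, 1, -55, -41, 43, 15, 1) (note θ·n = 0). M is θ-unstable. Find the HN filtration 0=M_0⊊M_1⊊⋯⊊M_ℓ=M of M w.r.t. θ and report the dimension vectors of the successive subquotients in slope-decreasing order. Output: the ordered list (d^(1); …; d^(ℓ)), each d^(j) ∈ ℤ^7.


Barcode: M ≅ I[1,1], I[2,2], I[3,3]^2, I[3,4], I[5,6]^2, I[6,7], I[7,7]^2. HN layers by μ_θ (6 steps, strictly decreasing):
  μ^(1)=71; μ^(2)=29; μ^(3)=8; μ^(4)=1; μ^(5)=-41; μ^(6)=-55

((1, 0, 0, 0, 0, 0, 0); (0, 0, 0, 0, 2, 2, 0); (0, 0, 0, 0, 0, 1, 1); (0, 1, 0, 0, 0, 0, 2); (0, 0, 0, 1, 0, 0, 0); (0, 0, 3, 0, 0, 0, 0))


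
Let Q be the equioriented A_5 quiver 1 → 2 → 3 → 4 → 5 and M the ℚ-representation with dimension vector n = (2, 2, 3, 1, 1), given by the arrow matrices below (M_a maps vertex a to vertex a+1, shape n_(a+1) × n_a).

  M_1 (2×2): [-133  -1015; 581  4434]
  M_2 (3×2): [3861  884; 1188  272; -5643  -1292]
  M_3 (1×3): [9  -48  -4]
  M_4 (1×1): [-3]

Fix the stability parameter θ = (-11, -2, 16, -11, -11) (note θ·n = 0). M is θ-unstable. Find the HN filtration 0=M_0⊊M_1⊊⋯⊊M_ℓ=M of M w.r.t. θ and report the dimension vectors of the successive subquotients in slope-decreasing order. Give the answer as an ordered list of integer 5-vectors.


Interval decomposition of M: I[1,2], I[1,5], I[3,3]^2.
HN type (ℓ=3): μ^(1)=16; μ^(2)=-2; μ^(3)=-11

((0, 0, 2, 0, 0); (0, 2, 1, 1, 1); (2, 0, 0, 0, 0))


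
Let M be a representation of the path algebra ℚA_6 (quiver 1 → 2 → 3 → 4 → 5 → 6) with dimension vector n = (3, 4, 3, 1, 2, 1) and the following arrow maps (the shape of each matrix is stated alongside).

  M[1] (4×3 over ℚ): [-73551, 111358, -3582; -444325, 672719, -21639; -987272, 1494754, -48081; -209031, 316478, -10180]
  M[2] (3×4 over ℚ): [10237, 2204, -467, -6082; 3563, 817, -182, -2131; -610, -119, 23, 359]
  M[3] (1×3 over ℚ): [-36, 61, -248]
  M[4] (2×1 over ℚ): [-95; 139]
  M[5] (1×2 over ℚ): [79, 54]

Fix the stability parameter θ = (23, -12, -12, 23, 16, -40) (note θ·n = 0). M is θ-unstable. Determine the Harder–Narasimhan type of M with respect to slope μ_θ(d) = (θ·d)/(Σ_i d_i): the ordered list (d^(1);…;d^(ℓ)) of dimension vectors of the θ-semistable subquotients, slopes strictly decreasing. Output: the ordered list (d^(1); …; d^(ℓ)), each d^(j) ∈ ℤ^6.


Barcode: M ≅ I[1,3]^2, I[1,6], I[2,2], I[5,5]. HN layers by μ_θ (3 steps, strictly decreasing):
  μ^(1)=16; μ^(2)=-1/3; μ^(3)=-12

((0, 0, 0, 0, 1, 0); (3, 3, 3, 1, 1, 1); (0, 1, 0, 0, 0, 0))


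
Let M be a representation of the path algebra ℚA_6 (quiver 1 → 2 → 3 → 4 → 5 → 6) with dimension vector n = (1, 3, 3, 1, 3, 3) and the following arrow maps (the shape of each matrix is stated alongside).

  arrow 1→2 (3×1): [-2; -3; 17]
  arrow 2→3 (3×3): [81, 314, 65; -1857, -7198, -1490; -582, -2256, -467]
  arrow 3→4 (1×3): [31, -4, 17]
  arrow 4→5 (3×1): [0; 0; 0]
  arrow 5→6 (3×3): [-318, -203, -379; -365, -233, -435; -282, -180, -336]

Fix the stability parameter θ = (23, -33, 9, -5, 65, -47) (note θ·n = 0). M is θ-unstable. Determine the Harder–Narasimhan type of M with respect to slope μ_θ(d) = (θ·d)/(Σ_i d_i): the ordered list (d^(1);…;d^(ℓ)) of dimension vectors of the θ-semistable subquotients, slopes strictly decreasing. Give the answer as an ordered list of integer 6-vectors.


Via rank(M_{q-1}∘⋯∘M_p): M ≅ I[1,3], I[2,2], I[2,4], I[3,3], I[5,5], I[5,6]^2, I[6,6].
μ_θ-semistable layers: μ^(1)=65; μ^(2)=9; μ^(3)=2; μ^(4)=-5; μ^(5)=-33; μ^(6)=-47

((0, 0, 0, 0, 1, 0); (0, 0, 2, 0, 2, 2); (0, 0, 1, 1, 0, 0); (1, 1, 0, 0, 0, 0); (0, 2, 0, 0, 0, 0); (0, 0, 0, 0, 0, 1))


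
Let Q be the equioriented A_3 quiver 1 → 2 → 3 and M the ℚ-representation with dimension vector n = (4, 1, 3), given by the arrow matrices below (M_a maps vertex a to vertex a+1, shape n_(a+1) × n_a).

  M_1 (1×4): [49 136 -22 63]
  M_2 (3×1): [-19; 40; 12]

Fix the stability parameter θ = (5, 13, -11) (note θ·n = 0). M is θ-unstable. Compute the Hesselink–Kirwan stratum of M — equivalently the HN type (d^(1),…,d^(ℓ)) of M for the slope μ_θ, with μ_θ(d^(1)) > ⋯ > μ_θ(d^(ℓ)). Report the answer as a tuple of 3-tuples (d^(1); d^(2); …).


Barcode: M ≅ I[1,1]^3, I[1,3], I[3,3]^2. HN layers by μ_θ (3 steps, strictly decreasing):
  μ^(1)=5; μ^(2)=7/3; μ^(3)=-11

((3, 0, 0); (1, 1, 1); (0, 0, 2))


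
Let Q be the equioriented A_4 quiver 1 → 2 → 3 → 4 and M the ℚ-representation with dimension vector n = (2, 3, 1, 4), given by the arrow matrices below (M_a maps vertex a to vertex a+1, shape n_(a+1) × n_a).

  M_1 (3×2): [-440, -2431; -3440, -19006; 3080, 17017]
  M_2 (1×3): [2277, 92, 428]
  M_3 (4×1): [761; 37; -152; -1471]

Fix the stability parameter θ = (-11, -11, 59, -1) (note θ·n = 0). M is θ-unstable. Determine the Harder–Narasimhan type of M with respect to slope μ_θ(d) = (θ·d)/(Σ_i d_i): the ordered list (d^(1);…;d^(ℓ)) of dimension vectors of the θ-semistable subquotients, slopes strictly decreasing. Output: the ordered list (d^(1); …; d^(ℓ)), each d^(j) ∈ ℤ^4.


Via rank(M_{q-1}∘⋯∘M_p): M ≅ I[1,1], I[1,4], I[2,2]^2, I[4,4]^3.
μ_θ-semistable layers: μ^(1)=29; μ^(2)=-1; μ^(3)=-11

((0, 0, 1, 1); (0, 0, 0, 3); (2, 3, 0, 0))


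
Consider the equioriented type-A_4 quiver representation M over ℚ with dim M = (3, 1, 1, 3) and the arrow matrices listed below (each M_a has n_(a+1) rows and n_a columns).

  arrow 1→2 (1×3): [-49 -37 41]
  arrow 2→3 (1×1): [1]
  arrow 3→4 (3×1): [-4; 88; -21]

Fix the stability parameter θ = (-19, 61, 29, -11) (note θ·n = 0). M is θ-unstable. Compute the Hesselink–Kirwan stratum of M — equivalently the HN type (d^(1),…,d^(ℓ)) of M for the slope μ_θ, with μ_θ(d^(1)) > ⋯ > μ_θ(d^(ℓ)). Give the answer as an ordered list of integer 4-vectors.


Interval decomposition of M: I[1,1]^2, I[1,4], I[4,4]^2.
HN type (ℓ=3): μ^(1)=79/3; μ^(2)=-11; μ^(3)=-19

((0, 1, 1, 1); (0, 0, 0, 2); (3, 0, 0, 0))


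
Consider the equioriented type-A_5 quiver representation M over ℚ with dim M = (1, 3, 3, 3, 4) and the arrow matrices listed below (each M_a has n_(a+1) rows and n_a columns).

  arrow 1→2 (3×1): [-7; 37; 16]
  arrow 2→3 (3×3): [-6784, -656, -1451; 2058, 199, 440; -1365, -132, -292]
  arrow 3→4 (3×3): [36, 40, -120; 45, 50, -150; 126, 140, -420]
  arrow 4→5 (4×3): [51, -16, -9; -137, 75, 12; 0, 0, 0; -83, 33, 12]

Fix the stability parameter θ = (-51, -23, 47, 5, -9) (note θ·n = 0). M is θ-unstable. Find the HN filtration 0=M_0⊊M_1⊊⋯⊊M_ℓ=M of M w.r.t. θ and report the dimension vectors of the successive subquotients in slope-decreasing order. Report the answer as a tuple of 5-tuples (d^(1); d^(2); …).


Barcode: M ≅ I[1,3], I[2,3], I[2,5], I[4,4], I[4,5], I[5,5]^2. HN layers by μ_θ (7 steps, strictly decreasing):
  μ^(1)=47; μ^(2)=43/3; μ^(3)=5; μ^(4)=-2; μ^(5)=-9; μ^(6)=-23; μ^(7)=-51

((0, 0, 2, 0, 0); (0, 0, 1, 1, 1); (0, 0, 0, 1, 0); (0, 0, 0, 1, 1); (0, 0, 0, 0, 2); (0, 3, 0, 0, 0); (1, 0, 0, 0, 0))


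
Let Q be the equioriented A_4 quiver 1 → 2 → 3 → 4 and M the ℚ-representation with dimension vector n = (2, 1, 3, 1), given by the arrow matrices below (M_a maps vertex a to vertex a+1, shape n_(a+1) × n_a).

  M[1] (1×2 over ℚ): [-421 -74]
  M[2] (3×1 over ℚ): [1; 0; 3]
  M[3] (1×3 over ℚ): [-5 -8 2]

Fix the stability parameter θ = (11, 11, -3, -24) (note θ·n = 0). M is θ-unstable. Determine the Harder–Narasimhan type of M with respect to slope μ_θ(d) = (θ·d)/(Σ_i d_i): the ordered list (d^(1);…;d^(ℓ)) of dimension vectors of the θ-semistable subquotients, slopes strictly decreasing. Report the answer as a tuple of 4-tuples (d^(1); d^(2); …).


Via rank(M_{q-1}∘⋯∘M_p): M ≅ I[1,1], I[1,4], I[3,3]^2.
μ_θ-semistable layers: μ^(1)=11; μ^(2)=-5/4; μ^(3)=-3

((1, 0, 0, 0); (1, 1, 1, 1); (0, 0, 2, 0))


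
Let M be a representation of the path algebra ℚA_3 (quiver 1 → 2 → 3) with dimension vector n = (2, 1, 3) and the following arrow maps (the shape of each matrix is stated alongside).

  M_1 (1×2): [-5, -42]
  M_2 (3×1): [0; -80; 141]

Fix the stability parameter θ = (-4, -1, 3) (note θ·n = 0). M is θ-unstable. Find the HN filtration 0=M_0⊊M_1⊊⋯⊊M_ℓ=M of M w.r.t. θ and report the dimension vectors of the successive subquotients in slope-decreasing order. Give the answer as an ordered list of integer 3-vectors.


Interval decomposition of M: I[1,1], I[1,3], I[3,3]^2.
HN type (ℓ=3): μ^(1)=3; μ^(2)=-1; μ^(3)=-4

((0, 0, 3); (0, 1, 0); (2, 0, 0))


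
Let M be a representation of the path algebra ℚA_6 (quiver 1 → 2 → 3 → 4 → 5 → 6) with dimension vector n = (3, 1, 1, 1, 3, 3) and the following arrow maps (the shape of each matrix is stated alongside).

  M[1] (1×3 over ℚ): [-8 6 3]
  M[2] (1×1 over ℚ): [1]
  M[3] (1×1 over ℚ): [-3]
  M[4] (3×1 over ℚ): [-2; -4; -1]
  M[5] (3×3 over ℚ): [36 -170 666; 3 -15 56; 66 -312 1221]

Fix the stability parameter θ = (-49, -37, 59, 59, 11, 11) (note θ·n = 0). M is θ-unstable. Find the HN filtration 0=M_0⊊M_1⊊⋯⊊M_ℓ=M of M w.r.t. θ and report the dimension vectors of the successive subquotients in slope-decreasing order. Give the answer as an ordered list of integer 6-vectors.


Via rank(M_{q-1}∘⋯∘M_p): M ≅ I[1,1]^2, I[1,6], I[5,6]^2.
μ_θ-semistable layers: μ^(1)=35; μ^(2)=11; μ^(3)=-37; μ^(4)=-49

((0, 0, 1, 1, 1, 1); (0, 0, 0, 0, 2, 2); (0, 1, 0, 0, 0, 0); (3, 0, 0, 0, 0, 0))


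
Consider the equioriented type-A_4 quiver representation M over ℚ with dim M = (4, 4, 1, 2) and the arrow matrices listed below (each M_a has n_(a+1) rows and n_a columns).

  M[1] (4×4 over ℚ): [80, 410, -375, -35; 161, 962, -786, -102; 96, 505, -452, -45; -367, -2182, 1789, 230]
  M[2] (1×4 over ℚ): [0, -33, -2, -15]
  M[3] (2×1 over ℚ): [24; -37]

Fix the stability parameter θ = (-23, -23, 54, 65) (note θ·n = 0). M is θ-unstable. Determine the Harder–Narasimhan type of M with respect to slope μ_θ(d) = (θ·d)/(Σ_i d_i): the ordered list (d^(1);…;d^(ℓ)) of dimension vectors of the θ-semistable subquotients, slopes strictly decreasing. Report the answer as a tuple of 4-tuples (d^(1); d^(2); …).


Barcode: M ≅ I[1,2]^3, I[1,4], I[4,4]. HN layers by μ_θ (3 steps, strictly decreasing):
  μ^(1)=65; μ^(2)=54; μ^(3)=-23

((0, 0, 0, 2); (0, 0, 1, 0); (4, 4, 0, 0))


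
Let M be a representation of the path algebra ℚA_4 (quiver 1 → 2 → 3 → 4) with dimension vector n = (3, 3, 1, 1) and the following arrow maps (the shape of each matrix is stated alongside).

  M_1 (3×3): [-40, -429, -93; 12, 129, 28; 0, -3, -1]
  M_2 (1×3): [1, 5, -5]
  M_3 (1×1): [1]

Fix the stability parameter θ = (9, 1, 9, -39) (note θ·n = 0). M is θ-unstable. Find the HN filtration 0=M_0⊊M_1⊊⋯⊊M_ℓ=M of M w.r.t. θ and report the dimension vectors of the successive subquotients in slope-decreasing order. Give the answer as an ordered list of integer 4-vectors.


Via rank(M_{q-1}∘⋯∘M_p): M ≅ I[1,1], I[1,2], I[1,4], I[2,2].
μ_θ-semistable layers: μ^(1)=9; μ^(2)=5; μ^(3)=1; μ^(4)=-5

((1, 0, 0, 0); (1, 1, 0, 0); (0, 1, 0, 0); (1, 1, 1, 1))


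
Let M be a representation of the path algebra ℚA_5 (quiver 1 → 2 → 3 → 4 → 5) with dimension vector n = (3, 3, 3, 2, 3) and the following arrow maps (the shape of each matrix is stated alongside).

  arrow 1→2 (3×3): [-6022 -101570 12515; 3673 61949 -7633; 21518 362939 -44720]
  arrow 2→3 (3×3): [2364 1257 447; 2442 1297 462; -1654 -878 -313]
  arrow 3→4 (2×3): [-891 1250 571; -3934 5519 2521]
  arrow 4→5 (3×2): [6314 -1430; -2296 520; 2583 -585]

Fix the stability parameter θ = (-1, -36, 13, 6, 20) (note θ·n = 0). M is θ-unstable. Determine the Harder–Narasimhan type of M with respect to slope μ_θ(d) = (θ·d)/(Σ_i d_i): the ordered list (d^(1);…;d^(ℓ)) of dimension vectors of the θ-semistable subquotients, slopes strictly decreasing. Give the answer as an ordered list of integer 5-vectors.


Interval decomposition of M: I[1,2], I[1,4], I[1,5], I[3,3], I[5,5]^2.
HN type (ℓ=4): μ^(1)=20; μ^(2)=13; μ^(3)=19/2; μ^(4)=-37/2

((0, 0, 0, 0, 3); (0, 0, 1, 0, 0); (0, 0, 2, 2, 0); (3, 3, 0, 0, 0))


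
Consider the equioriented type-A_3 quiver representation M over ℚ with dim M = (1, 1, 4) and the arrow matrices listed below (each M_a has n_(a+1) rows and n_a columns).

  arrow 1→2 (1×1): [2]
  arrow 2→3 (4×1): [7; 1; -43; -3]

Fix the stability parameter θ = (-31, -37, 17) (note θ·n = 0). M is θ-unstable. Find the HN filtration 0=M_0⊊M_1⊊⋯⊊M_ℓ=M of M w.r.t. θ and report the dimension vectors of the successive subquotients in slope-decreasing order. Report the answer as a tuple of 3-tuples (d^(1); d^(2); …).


Interval decomposition of M: I[1,3], I[3,3]^3.
HN type (ℓ=2): μ^(1)=17; μ^(2)=-34

((0, 0, 4); (1, 1, 0))


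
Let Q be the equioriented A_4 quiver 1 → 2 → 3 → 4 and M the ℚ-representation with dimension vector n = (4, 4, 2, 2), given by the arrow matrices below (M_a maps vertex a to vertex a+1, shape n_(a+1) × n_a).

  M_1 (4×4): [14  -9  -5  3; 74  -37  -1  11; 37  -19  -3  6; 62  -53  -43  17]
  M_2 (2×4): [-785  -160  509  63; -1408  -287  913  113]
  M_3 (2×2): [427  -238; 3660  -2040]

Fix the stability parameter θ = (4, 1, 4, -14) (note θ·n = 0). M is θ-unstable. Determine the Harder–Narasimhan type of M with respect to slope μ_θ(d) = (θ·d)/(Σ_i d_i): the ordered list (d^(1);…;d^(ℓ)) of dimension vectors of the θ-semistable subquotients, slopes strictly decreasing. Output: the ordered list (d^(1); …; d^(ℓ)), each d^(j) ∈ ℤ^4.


Via rank(M_{q-1}∘⋯∘M_p): M ≅ I[1,2]^2, I[1,3], I[1,4], I[4,4].
μ_θ-semistable layers: μ^(1)=4; μ^(2)=5/2; μ^(3)=-5/4; μ^(4)=-14

((0, 0, 1, 0); (3, 3, 0, 0); (1, 1, 1, 1); (0, 0, 0, 1))


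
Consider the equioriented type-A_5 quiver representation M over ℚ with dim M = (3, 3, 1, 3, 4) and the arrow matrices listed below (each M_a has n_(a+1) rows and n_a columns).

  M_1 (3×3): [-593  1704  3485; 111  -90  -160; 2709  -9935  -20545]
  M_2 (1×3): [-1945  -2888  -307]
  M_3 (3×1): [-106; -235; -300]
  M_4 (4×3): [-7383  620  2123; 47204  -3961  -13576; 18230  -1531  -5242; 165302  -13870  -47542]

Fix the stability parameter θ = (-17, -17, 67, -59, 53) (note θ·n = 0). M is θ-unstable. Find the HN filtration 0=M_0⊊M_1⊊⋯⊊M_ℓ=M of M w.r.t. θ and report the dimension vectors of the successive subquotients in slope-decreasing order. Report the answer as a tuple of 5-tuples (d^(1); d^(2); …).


Interval decomposition of M: I[1,2]^2, I[1,5], I[4,4], I[4,5], I[5,5]^2.
HN type (ℓ=4): μ^(1)=53; μ^(2)=4; μ^(3)=-17; μ^(4)=-59

((0, 0, 0, 0, 4); (0, 0, 1, 1, 0); (3, 3, 0, 0, 0); (0, 0, 0, 2, 0))


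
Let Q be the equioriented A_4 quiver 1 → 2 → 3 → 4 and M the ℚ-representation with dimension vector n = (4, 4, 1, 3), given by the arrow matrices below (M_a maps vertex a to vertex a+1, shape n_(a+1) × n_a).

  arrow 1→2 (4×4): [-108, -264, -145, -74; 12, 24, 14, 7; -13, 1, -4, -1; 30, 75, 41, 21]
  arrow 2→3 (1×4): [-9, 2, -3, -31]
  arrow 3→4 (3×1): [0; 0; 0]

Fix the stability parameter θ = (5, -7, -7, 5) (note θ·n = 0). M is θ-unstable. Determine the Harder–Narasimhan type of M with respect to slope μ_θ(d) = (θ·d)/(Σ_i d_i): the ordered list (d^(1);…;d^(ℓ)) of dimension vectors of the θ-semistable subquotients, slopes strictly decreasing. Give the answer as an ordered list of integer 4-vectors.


Via rank(M_{q-1}∘⋯∘M_p): M ≅ I[1,2]^3, I[1,3], I[4,4]^3.
μ_θ-semistable layers: μ^(1)=5; μ^(2)=-1; μ^(3)=-3

((0, 0, 0, 3); (3, 3, 0, 0); (1, 1, 1, 0))


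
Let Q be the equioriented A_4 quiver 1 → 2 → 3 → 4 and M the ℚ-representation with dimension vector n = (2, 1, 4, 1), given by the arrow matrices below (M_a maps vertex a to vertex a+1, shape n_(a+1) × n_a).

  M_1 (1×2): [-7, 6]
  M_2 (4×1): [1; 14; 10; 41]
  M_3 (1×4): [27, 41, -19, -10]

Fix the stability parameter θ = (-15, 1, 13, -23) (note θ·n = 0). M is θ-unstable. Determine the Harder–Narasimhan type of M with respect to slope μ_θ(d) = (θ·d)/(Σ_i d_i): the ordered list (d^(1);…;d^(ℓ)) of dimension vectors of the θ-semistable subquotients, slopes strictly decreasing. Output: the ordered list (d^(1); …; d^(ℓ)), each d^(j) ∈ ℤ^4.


Via rank(M_{q-1}∘⋯∘M_p): M ≅ I[1,1], I[1,4], I[3,3]^3.
μ_θ-semistable layers: μ^(1)=13; μ^(2)=-3; μ^(3)=-15

((0, 0, 3, 0); (0, 1, 1, 1); (2, 0, 0, 0))


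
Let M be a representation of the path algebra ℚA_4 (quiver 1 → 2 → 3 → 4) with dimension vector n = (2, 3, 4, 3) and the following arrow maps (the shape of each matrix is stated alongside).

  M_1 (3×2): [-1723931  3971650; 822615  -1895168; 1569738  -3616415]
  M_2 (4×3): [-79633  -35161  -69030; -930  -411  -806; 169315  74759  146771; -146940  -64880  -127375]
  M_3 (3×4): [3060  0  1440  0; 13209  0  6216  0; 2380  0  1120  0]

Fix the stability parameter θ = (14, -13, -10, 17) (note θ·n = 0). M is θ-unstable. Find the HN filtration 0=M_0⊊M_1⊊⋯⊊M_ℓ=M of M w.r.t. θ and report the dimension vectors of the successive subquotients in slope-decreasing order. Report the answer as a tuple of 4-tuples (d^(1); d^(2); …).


Via rank(M_{q-1}∘⋯∘M_p): M ≅ I[1,3]^2, I[2,4], I[3,3], I[4,4]^2.
μ_θ-semistable layers: μ^(1)=17; μ^(2)=-3; μ^(3)=-10; μ^(4)=-13

((0, 0, 0, 3); (2, 2, 2, 0); (0, 0, 2, 0); (0, 1, 0, 0))


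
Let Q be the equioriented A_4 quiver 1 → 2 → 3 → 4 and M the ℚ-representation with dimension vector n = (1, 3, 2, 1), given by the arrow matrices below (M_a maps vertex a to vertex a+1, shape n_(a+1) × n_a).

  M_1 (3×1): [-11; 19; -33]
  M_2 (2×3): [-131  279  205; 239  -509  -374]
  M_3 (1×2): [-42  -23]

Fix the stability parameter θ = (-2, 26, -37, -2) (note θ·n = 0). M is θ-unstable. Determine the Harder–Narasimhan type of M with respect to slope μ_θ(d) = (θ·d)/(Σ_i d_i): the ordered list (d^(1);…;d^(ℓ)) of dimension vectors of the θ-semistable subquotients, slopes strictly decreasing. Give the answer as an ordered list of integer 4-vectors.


Via rank(M_{q-1}∘⋯∘M_p): M ≅ I[1,3], I[2,2], I[2,4].
μ_θ-semistable layers: μ^(1)=26; μ^(2)=-2; μ^(3)=-13/3; μ^(4)=-11/2

((0, 1, 0, 0); (0, 0, 0, 1); (1, 1, 1, 0); (0, 1, 1, 0))


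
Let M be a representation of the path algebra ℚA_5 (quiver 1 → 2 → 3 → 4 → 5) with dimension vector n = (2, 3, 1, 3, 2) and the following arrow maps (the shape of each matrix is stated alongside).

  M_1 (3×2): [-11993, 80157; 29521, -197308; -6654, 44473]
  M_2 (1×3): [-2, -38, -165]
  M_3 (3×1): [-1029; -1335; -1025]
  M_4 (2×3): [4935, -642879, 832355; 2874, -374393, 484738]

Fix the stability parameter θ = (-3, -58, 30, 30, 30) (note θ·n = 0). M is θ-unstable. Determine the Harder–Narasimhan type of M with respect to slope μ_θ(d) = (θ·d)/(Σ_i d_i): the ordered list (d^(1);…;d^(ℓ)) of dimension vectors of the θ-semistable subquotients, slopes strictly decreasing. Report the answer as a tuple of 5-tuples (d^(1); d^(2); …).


Interval decomposition of M: I[1,2], I[1,5], I[2,2], I[4,4], I[4,5].
HN type (ℓ=3): μ^(1)=30; μ^(2)=-61/2; μ^(3)=-58

((0, 0, 1, 3, 2); (2, 2, 0, 0, 0); (0, 1, 0, 0, 0))


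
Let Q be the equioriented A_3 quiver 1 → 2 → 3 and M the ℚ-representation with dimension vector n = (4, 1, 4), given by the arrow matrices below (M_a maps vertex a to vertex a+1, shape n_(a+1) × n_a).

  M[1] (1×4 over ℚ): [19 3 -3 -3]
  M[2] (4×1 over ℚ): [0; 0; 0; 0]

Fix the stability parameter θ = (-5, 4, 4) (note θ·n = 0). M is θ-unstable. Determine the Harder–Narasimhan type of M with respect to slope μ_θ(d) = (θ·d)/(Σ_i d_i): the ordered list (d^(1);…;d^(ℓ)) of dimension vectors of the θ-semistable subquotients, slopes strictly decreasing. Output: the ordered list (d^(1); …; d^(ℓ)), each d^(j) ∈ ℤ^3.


Via rank(M_{q-1}∘⋯∘M_p): M ≅ I[1,1]^3, I[1,2], I[3,3]^4.
μ_θ-semistable layers: μ^(1)=4; μ^(2)=-5

((0, 1, 4); (4, 0, 0))


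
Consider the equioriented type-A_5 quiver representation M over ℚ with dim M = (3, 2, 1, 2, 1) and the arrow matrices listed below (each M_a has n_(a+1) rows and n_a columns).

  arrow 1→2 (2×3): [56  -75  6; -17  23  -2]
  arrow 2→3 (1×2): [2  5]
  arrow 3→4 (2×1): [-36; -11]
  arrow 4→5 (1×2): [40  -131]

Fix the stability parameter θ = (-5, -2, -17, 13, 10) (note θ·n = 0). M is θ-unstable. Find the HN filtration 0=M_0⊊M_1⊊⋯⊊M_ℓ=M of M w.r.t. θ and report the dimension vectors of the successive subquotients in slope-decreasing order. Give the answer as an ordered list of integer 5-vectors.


Interval decomposition of M: I[1,1], I[1,2], I[1,5], I[4,4].
HN type (ℓ=5): μ^(1)=13; μ^(2)=23/2; μ^(3)=-2; μ^(4)=-5; μ^(5)=-8

((0, 0, 0, 1, 0); (0, 0, 0, 1, 1); (0, 1, 0, 0, 0); (2, 0, 0, 0, 0); (1, 1, 1, 0, 0))


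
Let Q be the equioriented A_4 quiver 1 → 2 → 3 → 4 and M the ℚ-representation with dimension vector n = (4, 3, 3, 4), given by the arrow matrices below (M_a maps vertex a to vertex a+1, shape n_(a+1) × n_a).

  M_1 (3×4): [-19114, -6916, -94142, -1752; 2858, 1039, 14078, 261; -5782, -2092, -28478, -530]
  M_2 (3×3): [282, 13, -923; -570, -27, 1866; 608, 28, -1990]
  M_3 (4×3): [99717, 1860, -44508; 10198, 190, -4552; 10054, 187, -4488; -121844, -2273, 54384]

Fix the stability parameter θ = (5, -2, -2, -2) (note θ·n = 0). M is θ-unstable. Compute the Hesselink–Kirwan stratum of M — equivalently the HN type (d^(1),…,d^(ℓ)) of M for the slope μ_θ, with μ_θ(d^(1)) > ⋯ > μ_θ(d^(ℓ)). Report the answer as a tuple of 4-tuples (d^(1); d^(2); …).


Via rank(M_{q-1}∘⋯∘M_p): M ≅ I[1,1], I[1,2], I[1,4]^2, I[3,3], I[4,4]^2.
μ_θ-semistable layers: μ^(1)=5; μ^(2)=3/2; μ^(3)=-1/4; μ^(4)=-2

((1, 0, 0, 0); (1, 1, 0, 0); (2, 2, 2, 2); (0, 0, 1, 2))


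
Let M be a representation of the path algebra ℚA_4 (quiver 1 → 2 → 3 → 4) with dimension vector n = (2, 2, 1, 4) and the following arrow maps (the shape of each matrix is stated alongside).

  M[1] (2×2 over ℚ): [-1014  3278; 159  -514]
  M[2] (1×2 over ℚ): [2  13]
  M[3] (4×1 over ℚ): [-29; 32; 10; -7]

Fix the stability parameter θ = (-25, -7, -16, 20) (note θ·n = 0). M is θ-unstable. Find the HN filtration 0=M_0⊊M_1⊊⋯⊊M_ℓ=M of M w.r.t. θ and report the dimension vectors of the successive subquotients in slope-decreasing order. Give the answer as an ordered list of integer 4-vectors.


Via rank(M_{q-1}∘⋯∘M_p): M ≅ I[1,2], I[1,4], I[4,4]^3.
μ_θ-semistable layers: μ^(1)=20; μ^(2)=-7; μ^(3)=-23/2; μ^(4)=-25

((0, 0, 0, 4); (0, 1, 0, 0); (0, 1, 1, 0); (2, 0, 0, 0))


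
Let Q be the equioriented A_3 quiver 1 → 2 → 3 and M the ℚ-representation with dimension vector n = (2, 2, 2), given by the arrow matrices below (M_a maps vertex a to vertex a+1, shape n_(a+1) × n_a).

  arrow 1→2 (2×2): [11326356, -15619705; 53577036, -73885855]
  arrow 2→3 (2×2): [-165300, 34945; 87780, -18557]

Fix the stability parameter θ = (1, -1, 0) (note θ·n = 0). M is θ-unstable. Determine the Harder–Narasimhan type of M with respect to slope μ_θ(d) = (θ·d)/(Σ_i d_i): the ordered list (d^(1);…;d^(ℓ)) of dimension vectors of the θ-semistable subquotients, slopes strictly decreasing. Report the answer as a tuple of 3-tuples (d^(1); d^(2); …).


Via rank(M_{q-1}∘⋯∘M_p): M ≅ I[1,1], I[1,3], I[2,2], I[3,3].
μ_θ-semistable layers: μ^(1)=1; μ^(2)=0; μ^(3)=-1

((1, 0, 0); (1, 1, 2); (0, 1, 0))


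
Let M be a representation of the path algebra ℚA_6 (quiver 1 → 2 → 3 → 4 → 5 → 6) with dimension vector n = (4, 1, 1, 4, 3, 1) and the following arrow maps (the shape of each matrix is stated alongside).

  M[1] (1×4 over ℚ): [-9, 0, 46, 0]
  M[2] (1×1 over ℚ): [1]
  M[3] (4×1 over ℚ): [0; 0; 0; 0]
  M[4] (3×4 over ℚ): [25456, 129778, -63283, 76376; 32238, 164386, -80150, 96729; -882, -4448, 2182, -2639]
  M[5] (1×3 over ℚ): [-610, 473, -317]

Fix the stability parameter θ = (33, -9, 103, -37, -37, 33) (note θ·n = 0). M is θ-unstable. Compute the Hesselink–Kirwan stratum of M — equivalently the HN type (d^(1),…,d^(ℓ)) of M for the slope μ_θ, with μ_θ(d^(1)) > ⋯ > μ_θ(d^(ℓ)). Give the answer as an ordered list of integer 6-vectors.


Via rank(M_{q-1}∘⋯∘M_p): M ≅ I[1,1]^3, I[1,3], I[4,4], I[4,5]^2, I[4,6].
μ_θ-semistable layers: μ^(1)=103; μ^(2)=33; μ^(3)=12; μ^(4)=-37

((0, 0, 1, 0, 0, 0); (3, 0, 0, 0, 0, 1); (1, 1, 0, 0, 0, 0); (0, 0, 0, 4, 3, 0))


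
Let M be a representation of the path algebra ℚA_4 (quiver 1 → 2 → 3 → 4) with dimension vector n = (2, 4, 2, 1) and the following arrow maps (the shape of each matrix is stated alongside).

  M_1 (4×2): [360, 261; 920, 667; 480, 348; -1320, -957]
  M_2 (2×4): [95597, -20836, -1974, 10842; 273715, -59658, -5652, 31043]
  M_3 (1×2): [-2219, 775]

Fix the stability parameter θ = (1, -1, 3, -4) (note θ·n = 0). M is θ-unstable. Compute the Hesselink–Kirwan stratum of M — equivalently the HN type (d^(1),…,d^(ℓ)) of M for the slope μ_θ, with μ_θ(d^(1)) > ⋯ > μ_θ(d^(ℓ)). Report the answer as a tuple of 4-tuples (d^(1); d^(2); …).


Via rank(M_{q-1}∘⋯∘M_p): M ≅ I[1,1], I[1,4], I[2,2]^2, I[2,3].
μ_θ-semistable layers: μ^(1)=3; μ^(2)=1; μ^(3)=-1/4; μ^(4)=-1

((0, 0, 1, 0); (1, 0, 0, 0); (1, 1, 1, 1); (0, 3, 0, 0))


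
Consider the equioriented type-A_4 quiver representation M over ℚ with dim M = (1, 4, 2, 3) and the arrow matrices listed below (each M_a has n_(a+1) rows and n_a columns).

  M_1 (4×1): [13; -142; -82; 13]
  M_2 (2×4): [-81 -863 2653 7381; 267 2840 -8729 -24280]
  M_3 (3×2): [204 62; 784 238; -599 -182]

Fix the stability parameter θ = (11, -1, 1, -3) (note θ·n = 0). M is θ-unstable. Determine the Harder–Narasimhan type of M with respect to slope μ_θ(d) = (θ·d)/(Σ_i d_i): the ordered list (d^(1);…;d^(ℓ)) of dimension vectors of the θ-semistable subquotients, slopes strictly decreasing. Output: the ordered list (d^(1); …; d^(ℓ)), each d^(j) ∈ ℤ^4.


Via rank(M_{q-1}∘⋯∘M_p): M ≅ I[1,4], I[2,2]^2, I[2,4], I[4,4].
μ_θ-semistable layers: μ^(1)=2; μ^(2)=-1; μ^(3)=-3

((1, 1, 1, 1); (0, 3, 1, 1); (0, 0, 0, 1))


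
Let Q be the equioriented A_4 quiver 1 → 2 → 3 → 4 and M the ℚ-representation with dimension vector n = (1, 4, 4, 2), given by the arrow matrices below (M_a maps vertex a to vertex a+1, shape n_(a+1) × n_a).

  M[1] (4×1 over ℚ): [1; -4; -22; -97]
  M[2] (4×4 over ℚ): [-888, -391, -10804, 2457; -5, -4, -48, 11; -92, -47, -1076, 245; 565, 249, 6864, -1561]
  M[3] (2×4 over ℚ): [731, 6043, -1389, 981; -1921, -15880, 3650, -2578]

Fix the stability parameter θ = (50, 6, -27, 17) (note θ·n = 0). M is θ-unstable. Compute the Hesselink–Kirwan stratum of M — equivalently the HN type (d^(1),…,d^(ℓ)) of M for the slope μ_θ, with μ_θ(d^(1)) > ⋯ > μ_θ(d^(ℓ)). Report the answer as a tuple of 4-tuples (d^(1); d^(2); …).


Barcode: M ≅ I[1,4], I[2,2], I[2,3], I[2,4], I[3,3]. HN layers by μ_θ (5 steps, strictly decreasing):
  μ^(1)=17; μ^(2)=29/3; μ^(3)=6; μ^(4)=-21/2; μ^(5)=-27

((0, 0, 0, 2); (1, 1, 1, 0); (0, 1, 0, 0); (0, 2, 2, 0); (0, 0, 1, 0))


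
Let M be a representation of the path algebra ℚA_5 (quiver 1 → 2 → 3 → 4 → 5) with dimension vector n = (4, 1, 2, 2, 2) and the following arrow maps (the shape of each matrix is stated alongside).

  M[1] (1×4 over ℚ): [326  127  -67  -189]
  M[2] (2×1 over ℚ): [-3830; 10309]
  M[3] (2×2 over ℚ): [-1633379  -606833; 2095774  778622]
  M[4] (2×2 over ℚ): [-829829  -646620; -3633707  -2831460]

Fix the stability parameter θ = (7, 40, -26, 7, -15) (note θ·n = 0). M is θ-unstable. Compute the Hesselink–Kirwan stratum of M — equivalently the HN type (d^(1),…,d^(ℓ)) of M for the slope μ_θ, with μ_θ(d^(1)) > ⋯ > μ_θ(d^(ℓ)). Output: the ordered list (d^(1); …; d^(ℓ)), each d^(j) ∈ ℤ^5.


Interval decomposition of M: I[1,1]^3, I[1,5], I[3,4], I[5,5].
HN type (ℓ=4): μ^(1)=7; μ^(2)=13/5; μ^(3)=-15; μ^(4)=-26

((3, 0, 0, 1, 0); (1, 1, 1, 1, 1); (0, 0, 0, 0, 1); (0, 0, 1, 0, 0))


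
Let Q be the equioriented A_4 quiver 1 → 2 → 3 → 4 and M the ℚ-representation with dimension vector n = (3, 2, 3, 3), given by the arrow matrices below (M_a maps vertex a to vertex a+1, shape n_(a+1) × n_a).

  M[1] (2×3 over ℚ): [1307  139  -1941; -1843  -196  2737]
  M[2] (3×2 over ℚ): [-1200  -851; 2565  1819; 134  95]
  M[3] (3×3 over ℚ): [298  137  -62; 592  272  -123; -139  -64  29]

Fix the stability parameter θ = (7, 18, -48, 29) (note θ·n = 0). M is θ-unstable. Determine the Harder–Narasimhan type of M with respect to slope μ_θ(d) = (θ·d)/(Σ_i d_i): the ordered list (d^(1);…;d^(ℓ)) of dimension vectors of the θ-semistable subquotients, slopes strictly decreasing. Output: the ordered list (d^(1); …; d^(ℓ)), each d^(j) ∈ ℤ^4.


Via rank(M_{q-1}∘⋯∘M_p): M ≅ I[1,1], I[1,4]^2, I[3,4].
μ_θ-semistable layers: μ^(1)=29; μ^(2)=7; μ^(3)=-23/3; μ^(4)=-48

((0, 0, 0, 3); (1, 0, 0, 0); (2, 2, 2, 0); (0, 0, 1, 0))


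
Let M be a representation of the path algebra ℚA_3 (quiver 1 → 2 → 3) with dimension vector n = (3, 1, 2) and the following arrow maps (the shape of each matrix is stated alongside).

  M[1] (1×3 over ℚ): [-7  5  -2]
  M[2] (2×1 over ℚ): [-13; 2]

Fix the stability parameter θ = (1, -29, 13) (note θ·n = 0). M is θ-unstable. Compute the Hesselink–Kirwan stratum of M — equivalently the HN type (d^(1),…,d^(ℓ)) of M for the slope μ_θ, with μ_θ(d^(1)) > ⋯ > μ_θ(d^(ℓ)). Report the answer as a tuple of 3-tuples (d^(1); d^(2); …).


Via rank(M_{q-1}∘⋯∘M_p): M ≅ I[1,1]^2, I[1,3], I[3,3].
μ_θ-semistable layers: μ^(1)=13; μ^(2)=1; μ^(3)=-14

((0, 0, 2); (2, 0, 0); (1, 1, 0))


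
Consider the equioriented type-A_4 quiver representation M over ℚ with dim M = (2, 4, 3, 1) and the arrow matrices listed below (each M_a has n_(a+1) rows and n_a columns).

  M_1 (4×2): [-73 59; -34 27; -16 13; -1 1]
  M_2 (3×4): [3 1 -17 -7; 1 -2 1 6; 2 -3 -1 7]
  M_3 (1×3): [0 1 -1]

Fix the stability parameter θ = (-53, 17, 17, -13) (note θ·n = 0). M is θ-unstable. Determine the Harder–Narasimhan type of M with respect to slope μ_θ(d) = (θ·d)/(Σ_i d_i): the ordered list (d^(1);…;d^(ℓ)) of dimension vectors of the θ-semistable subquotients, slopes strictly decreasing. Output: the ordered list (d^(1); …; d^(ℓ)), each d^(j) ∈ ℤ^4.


Interval decomposition of M: I[1,3], I[1,4], I[2,2], I[2,3].
HN type (ℓ=3): μ^(1)=17; μ^(2)=7; μ^(3)=-53

((0, 3, 2, 0); (0, 1, 1, 1); (2, 0, 0, 0))


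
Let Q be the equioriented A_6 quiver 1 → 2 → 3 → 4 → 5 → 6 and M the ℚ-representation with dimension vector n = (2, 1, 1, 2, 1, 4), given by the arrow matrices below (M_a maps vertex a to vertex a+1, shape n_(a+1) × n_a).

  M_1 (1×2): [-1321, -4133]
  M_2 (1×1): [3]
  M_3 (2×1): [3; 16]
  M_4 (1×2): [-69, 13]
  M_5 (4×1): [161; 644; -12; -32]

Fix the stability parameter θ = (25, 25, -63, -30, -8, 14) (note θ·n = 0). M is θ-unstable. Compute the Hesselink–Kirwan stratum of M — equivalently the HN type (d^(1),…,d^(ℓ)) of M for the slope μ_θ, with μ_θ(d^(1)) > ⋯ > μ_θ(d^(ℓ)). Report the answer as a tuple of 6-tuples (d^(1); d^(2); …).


Interval decomposition of M: I[1,1], I[1,6], I[4,4], I[6,6]^3.
HN type (ℓ=5): μ^(1)=25; μ^(2)=14; μ^(3)=-8; μ^(4)=-43/4; μ^(5)=-30

((1, 0, 0, 0, 0, 0); (0, 0, 0, 0, 0, 4); (0, 0, 0, 0, 1, 0); (1, 1, 1, 1, 0, 0); (0, 0, 0, 1, 0, 0))


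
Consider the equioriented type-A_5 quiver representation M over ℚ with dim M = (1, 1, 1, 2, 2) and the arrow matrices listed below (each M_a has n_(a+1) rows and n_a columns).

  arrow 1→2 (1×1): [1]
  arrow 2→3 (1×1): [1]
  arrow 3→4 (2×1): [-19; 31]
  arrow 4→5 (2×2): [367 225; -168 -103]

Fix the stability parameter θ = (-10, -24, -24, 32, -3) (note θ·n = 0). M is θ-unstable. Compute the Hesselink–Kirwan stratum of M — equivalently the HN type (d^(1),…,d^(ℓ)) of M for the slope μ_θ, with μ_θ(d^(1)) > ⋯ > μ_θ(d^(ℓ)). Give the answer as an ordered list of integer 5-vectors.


Via rank(M_{q-1}∘⋯∘M_p): M ≅ I[1,5], I[4,5].
μ_θ-semistable layers: μ^(1)=29/2; μ^(2)=-58/3

((0, 0, 0, 2, 2); (1, 1, 1, 0, 0))


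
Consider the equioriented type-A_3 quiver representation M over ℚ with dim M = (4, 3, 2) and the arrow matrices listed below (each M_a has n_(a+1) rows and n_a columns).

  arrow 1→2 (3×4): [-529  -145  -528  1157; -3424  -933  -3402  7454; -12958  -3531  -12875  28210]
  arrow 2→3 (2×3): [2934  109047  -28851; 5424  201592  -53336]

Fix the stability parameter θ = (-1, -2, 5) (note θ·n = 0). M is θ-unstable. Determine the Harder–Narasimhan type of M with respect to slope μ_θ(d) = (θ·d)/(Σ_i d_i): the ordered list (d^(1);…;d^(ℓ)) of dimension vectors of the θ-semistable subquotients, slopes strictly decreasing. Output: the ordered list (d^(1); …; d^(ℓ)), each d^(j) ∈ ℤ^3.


Via rank(M_{q-1}∘⋯∘M_p): M ≅ I[1,1], I[1,2]^2, I[1,3], I[3,3].
μ_θ-semistable layers: μ^(1)=5; μ^(2)=-1; μ^(3)=-3/2

((0, 0, 2); (1, 0, 0); (3, 3, 0))


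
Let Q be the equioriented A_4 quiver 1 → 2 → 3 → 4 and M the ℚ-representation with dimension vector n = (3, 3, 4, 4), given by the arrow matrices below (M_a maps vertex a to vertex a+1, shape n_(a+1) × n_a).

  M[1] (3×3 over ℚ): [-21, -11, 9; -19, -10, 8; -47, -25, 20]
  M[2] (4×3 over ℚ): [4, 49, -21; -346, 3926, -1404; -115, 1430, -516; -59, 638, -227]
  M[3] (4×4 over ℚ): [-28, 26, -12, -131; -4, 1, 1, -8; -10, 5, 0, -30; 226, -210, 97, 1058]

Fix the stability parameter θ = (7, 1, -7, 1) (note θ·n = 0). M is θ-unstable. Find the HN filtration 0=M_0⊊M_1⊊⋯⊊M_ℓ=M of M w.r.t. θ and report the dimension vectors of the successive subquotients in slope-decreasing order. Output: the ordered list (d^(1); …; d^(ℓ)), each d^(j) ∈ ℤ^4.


Interval decomposition of M: I[1,3], I[1,4]^2, I[3,4], I[4,4].
HN type (ℓ=3): μ^(1)=1; μ^(2)=1/3; μ^(3)=-7

((0, 0, 0, 4); (3, 3, 3, 0); (0, 0, 1, 0))


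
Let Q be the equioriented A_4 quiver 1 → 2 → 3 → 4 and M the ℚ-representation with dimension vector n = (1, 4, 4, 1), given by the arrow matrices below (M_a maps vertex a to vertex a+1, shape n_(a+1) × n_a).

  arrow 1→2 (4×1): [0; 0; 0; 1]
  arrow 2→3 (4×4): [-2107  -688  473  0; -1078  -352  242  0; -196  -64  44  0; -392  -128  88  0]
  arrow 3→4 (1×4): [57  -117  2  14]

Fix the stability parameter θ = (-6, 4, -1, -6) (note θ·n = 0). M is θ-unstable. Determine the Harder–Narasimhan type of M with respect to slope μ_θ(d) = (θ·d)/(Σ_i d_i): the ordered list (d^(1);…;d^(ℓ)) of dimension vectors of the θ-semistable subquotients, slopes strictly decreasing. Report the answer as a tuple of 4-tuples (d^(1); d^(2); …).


Via rank(M_{q-1}∘⋯∘M_p): M ≅ I[1,2], I[2,2]^2, I[2,4], I[3,3]^3.
μ_θ-semistable layers: μ^(1)=4; μ^(2)=-1; μ^(3)=-6

((0, 3, 0, 0); (0, 1, 4, 1); (1, 0, 0, 0))
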